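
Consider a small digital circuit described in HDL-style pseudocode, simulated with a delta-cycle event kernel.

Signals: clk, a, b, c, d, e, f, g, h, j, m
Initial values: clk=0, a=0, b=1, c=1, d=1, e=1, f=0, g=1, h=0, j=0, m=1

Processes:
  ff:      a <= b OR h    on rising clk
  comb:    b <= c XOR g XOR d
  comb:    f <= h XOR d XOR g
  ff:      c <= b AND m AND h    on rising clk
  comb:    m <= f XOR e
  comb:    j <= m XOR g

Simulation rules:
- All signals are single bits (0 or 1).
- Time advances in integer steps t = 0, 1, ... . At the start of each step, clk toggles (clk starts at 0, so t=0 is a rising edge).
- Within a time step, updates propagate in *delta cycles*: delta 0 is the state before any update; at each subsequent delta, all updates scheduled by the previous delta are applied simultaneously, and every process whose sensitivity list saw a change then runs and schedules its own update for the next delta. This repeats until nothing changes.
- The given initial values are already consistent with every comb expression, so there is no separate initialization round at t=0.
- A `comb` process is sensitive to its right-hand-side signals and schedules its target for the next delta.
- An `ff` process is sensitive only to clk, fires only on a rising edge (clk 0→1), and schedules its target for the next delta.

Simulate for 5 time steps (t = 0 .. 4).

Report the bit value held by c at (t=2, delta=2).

0

t=0 Δ0: h=0 a=0 j=0 f=0 b=1 m=1 clk=0 d=1 g=1 e=1 c=1
  Δ1: clk:0→1
  Δ2: a:0→1, c:1→0
  Δ3: b:1→0
  (3Δ to stable)
t=1 Δ0: h=0 a=1 j=0 f=0 b=0 m=1 clk=1 d=1 g=1 e=1 c=0
  Δ1: clk:1→0
  (1Δ to stable)
t=2 Δ0: h=0 a=1 j=0 f=0 b=0 m=1 clk=0 d=1 g=1 e=1 c=0
  Δ1: clk:0→1
  Δ2: a:1→0
  (2Δ to stable)
t=3 Δ0: h=0 a=0 j=0 f=0 b=0 m=1 clk=1 d=1 g=1 e=1 c=0
  Δ1: clk:1→0
  (1Δ to stable)
t=4 Δ0: h=0 a=0 j=0 f=0 b=0 m=1 clk=0 d=1 g=1 e=1 c=0
  Δ1: clk:0→1
  (1Δ to stable)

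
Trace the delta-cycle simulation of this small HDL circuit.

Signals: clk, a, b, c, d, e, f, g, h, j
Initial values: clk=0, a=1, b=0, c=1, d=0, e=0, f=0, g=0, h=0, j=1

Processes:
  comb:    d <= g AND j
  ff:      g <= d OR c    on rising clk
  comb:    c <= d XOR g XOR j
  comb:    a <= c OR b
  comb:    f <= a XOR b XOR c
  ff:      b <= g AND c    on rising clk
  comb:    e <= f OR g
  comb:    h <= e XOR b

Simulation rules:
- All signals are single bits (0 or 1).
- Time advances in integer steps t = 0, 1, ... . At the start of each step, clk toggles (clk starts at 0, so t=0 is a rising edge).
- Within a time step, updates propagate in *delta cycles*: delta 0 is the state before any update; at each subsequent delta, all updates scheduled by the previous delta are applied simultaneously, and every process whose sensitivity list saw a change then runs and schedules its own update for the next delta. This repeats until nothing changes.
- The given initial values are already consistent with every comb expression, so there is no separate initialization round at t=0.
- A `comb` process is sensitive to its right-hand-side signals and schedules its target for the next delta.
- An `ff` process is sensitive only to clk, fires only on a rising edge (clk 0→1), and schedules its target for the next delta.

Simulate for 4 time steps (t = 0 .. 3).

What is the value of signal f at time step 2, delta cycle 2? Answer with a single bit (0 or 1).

0

t=0 Δ0: d=0 h=0 j=1 a=1 f=0 c=1 clk=0 g=0 b=0 e=0
  Δ1: clk:0→1
  Δ2: g:0→1
  Δ3: d:0→1, c:1→0, e:0→1
  Δ4: h:0→1, a:1→0, f:0→1, c:0→1
  Δ5: a:0→1
  Δ6: f:1→0
  (6Δ to stable)
t=1 Δ0: d=1 h=1 j=1 a=1 f=0 c=1 clk=1 g=1 b=0 e=1
  Δ1: clk:1→0
  (1Δ to stable)
t=2 Δ0: d=1 h=1 j=1 a=1 f=0 c=1 clk=0 g=1 b=0 e=1
  Δ1: clk:0→1
  Δ2: b:0→1
  Δ3: h:1→0, f:0→1
  (3Δ to stable)
t=3 Δ0: d=1 h=0 j=1 a=1 f=1 c=1 clk=1 g=1 b=1 e=1
  Δ1: clk:1→0
  (1Δ to stable)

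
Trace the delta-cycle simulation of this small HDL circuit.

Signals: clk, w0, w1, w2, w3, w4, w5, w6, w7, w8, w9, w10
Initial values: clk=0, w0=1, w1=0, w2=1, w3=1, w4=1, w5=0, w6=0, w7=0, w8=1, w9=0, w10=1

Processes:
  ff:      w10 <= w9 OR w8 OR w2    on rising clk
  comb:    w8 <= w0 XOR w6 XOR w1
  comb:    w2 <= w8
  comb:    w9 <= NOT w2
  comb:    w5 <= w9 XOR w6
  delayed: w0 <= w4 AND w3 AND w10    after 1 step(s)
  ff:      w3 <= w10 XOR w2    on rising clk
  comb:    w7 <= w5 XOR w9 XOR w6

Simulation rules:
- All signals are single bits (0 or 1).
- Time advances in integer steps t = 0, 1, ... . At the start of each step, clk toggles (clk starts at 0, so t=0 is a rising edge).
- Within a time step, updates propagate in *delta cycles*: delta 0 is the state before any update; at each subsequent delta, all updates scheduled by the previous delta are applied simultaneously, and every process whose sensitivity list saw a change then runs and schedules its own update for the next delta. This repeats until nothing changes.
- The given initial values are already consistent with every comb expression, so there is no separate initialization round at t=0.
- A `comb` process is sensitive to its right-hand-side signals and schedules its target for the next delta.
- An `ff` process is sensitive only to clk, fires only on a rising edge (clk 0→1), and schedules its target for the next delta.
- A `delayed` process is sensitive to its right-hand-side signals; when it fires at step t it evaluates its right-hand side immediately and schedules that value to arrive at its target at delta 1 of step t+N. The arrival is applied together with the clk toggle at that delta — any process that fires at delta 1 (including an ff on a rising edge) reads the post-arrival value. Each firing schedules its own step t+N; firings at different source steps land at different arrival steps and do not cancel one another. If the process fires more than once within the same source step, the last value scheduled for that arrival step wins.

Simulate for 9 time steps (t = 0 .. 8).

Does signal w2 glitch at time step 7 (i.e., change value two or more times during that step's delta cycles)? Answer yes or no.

no

t=0 Δ0: w9=0 w5=0 w7=0 w8=1 clk=0 w2=1 w1=0 w3=1 w4=1 w10=1 w0=1 w6=0
  Δ1: clk:0→1
  Δ2: w3:1→0
  (2Δ to stable)
t=1 Δ0: w9=0 w5=0 w7=0 w8=1 clk=1 w2=1 w1=0 w3=0 w4=1 w10=1 w0=1 w6=0
  Δ1: clk:1→0, w0:1→0
  Δ2: w8:1→0
  Δ3: w2:1→0
  Δ4: w9:0→1
  Δ5: w5:0→1, w7:0→1
  Δ6: w7:1→0
  (6Δ to stable)
t=2 Δ0: w9=1 w5=1 w7=0 w8=0 clk=0 w2=0 w1=0 w3=0 w4=1 w10=1 w0=0 w6=0
  Δ1: clk:0→1
  Δ2: w3:0→1
  (2Δ to stable)
t=3 Δ0: w9=1 w5=1 w7=0 w8=0 clk=1 w2=0 w1=0 w3=1 w4=1 w10=1 w0=0 w6=0
  Δ1: clk:1→0, w0:0→1
  Δ2: w8:0→1
  Δ3: w2:0→1
  Δ4: w9:1→0
  Δ5: w5:1→0, w7:0→1
  Δ6: w7:1→0
  (6Δ to stable)
t=4 Δ0: w9=0 w5=0 w7=0 w8=1 clk=0 w2=1 w1=0 w3=1 w4=1 w10=1 w0=1 w6=0
  Δ1: clk:0→1
  Δ2: w3:1→0
  (2Δ to stable)
t=5 Δ0: w9=0 w5=0 w7=0 w8=1 clk=1 w2=1 w1=0 w3=0 w4=1 w10=1 w0=1 w6=0
  Δ1: clk:1→0, w0:1→0
  Δ2: w8:1→0
  Δ3: w2:1→0
  Δ4: w9:0→1
  Δ5: w5:0→1, w7:0→1
  Δ6: w7:1→0
  (6Δ to stable)
t=6 Δ0: w9=1 w5=1 w7=0 w8=0 clk=0 w2=0 w1=0 w3=0 w4=1 w10=1 w0=0 w6=0
  Δ1: clk:0→1
  Δ2: w3:0→1
  (2Δ to stable)
t=7 Δ0: w9=1 w5=1 w7=0 w8=0 clk=1 w2=0 w1=0 w3=1 w4=1 w10=1 w0=0 w6=0
  Δ1: clk:1→0, w0:0→1
  Δ2: w8:0→1
  Δ3: w2:0→1
  Δ4: w9:1→0
  Δ5: w5:1→0, w7:0→1
  Δ6: w7:1→0
  (6Δ to stable)
t=8 Δ0: w9=0 w5=0 w7=0 w8=1 clk=0 w2=1 w1=0 w3=1 w4=1 w10=1 w0=1 w6=0
  Δ1: clk:0→1
  Δ2: w3:1→0
  (2Δ to stable)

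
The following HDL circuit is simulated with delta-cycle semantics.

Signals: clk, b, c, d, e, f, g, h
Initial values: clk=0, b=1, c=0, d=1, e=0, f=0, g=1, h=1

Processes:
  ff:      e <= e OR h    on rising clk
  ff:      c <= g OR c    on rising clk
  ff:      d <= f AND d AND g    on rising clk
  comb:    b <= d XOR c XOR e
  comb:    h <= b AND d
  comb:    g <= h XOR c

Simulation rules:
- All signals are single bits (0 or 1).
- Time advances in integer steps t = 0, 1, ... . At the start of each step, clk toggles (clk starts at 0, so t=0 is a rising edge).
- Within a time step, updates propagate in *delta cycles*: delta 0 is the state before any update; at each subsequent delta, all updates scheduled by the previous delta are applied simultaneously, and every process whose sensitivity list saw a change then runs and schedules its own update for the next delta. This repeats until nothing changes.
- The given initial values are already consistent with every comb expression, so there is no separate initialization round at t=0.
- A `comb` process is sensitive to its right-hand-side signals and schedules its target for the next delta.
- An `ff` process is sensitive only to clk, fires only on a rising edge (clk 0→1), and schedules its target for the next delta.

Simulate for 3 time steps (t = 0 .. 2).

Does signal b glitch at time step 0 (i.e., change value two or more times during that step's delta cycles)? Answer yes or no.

t=0 Δ0: h=1 e=0 f=0 g=1 b=1 clk=0 d=1 c=0
  Δ1: clk:0→1
  Δ2: e:0→1, d:1→0, c:0→1
  Δ3: h:1→0, g:1→0, b:1→0
  Δ4: g:0→1
  (4Δ to stable)
t=1 Δ0: h=0 e=1 f=0 g=1 b=0 clk=1 d=0 c=1
  Δ1: clk:1→0
  (1Δ to stable)
t=2 Δ0: h=0 e=1 f=0 g=1 b=0 clk=0 d=0 c=1
  Δ1: clk:0→1
  (1Δ to stable)

no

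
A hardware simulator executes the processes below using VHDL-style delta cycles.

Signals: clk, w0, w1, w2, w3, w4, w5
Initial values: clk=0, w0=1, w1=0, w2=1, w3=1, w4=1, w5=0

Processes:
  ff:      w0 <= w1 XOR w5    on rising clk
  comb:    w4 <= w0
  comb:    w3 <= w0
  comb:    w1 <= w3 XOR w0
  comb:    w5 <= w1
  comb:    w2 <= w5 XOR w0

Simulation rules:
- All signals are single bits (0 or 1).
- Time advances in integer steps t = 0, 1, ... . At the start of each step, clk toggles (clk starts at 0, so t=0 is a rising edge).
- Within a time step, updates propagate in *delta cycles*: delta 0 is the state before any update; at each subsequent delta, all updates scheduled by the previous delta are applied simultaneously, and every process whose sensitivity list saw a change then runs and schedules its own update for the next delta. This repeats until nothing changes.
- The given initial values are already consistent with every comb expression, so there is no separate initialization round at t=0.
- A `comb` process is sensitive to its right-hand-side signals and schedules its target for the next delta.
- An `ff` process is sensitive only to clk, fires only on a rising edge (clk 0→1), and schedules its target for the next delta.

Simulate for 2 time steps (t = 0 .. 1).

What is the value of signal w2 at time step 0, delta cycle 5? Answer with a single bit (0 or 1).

t=0 Δ0: clk=0 w3=1 w1=0 w0=1 w2=1 w5=0 w4=1
  Δ1: clk:0→1
  Δ2: w0:1→0
  Δ3: w3:1→0, w1:0→1, w2:1→0, w4:1→0
  Δ4: w1:1→0, w5:0→1
  Δ5: w2:0→1, w5:1→0
  Δ6: w2:1→0
  (6Δ to stable)
t=1 Δ0: clk=1 w3=0 w1=0 w0=0 w2=0 w5=0 w4=0
  Δ1: clk:1→0
  (1Δ to stable)

1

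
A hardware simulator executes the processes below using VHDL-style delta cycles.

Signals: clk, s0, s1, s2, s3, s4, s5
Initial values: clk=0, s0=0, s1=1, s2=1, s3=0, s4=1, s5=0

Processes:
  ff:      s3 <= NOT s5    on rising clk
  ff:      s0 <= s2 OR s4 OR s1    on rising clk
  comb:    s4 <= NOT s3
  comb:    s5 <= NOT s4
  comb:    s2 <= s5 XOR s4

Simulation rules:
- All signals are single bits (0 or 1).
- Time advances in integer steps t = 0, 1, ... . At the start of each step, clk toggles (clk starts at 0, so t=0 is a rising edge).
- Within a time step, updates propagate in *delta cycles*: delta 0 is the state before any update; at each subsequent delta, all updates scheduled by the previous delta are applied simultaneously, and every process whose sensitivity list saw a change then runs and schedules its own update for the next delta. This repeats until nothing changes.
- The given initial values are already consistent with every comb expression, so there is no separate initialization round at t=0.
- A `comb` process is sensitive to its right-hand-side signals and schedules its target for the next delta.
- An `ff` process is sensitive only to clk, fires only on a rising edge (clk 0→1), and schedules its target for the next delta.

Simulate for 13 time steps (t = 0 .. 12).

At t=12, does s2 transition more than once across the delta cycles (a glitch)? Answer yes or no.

yes

[bits: s1,s5,s4,clk,s0,s2,s3]
t=0: Δ0=1010010 Δ1=1011010 Δ2=1011111 Δ3=1001111 Δ4=1101101 Δ5=1101111 | 5Δ
t=1: Δ0=1101111 Δ1=1100111 | 1Δ
t=2: Δ0=1100111 Δ1=1101111 Δ2=1101110 Δ3=1111110 Δ4=1011100 Δ5=1011110 | 5Δ
t=3: Δ0=1011110 Δ1=1010110 | 1Δ
t=4: Δ0=1010110 Δ1=1011110 Δ2=1011111 Δ3=1001111 Δ4=1101101 Δ5=1101111 | 5Δ
t=5: Δ0=1101111 Δ1=1100111 | 1Δ
t=6: Δ0=1100111 Δ1=1101111 Δ2=1101110 Δ3=1111110 Δ4=1011100 Δ5=1011110 | 5Δ
t=7: Δ0=1011110 Δ1=1010110 | 1Δ
t=8: Δ0=1010110 Δ1=1011110 Δ2=1011111 Δ3=1001111 Δ4=1101101 Δ5=1101111 | 5Δ
t=9: Δ0=1101111 Δ1=1100111 | 1Δ
t=10: Δ0=1100111 Δ1=1101111 Δ2=1101110 Δ3=1111110 Δ4=1011100 Δ5=1011110 | 5Δ
t=11: Δ0=1011110 Δ1=1010110 | 1Δ
t=12: Δ0=1010110 Δ1=1011110 Δ2=1011111 Δ3=1001111 Δ4=1101101 Δ5=1101111 | 5Δ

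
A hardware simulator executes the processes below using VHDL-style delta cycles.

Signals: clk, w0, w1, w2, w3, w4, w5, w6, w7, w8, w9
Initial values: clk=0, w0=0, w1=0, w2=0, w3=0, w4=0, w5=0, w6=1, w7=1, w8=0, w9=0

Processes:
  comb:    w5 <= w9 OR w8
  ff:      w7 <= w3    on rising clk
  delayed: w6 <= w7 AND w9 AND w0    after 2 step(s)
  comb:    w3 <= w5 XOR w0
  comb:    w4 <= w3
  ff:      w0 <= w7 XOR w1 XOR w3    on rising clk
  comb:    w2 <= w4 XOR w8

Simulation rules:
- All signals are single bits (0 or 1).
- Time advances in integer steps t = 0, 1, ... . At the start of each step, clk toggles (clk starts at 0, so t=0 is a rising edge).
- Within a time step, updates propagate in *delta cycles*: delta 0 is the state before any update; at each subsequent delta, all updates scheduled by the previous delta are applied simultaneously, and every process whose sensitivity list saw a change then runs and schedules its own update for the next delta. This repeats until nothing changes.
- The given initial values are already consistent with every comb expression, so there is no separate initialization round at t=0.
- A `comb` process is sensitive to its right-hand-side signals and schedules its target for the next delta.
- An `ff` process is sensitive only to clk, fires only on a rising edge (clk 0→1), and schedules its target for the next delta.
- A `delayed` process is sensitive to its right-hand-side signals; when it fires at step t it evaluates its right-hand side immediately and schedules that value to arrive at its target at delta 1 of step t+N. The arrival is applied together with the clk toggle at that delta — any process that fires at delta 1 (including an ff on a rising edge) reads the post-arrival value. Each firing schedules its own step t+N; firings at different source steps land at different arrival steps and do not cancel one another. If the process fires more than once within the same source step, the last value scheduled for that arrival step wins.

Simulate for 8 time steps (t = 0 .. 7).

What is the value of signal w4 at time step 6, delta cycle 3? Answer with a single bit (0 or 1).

t0.Δ0 w6=1 w2=0 w7=1 w4=0 w0=0 w5=0 w3=0 w1=0 w8=0 w9=0 clk=0
t0.Δ1 w6=1 w2=0 w7=1 w4=0 w0=0 w5=0 w3=0 w1=0 w8=0 w9=0 clk=1
t0.Δ2 w6=1 w2=0 w7=0 w4=0 w0=1 w5=0 w3=0 w1=0 w8=0 w9=0 clk=1
t0.Δ3 w6=1 w2=0 w7=0 w4=0 w0=1 w5=0 w3=1 w1=0 w8=0 w9=0 clk=1
t0.Δ4 w6=1 w2=0 w7=0 w4=1 w0=1 w5=0 w3=1 w1=0 w8=0 w9=0 clk=1
t0.Δ5 w6=1 w2=1 w7=0 w4=1 w0=1 w5=0 w3=1 w1=0 w8=0 w9=0 clk=1
t1.Δ0 w6=1 w2=1 w7=0 w4=1 w0=1 w5=0 w3=1 w1=0 w8=0 w9=0 clk=1
t1.Δ1 w6=1 w2=1 w7=0 w4=1 w0=1 w5=0 w3=1 w1=0 w8=0 w9=0 clk=0
t2.Δ0 w6=1 w2=1 w7=0 w4=1 w0=1 w5=0 w3=1 w1=0 w8=0 w9=0 clk=0
t2.Δ1 w6=0 w2=1 w7=0 w4=1 w0=1 w5=0 w3=1 w1=0 w8=0 w9=0 clk=1
t2.Δ2 w6=0 w2=1 w7=1 w4=1 w0=1 w5=0 w3=1 w1=0 w8=0 w9=0 clk=1
t3.Δ0 w6=0 w2=1 w7=1 w4=1 w0=1 w5=0 w3=1 w1=0 w8=0 w9=0 clk=1
t3.Δ1 w6=0 w2=1 w7=1 w4=1 w0=1 w5=0 w3=1 w1=0 w8=0 w9=0 clk=0
t4.Δ0 w6=0 w2=1 w7=1 w4=1 w0=1 w5=0 w3=1 w1=0 w8=0 w9=0 clk=0
t4.Δ1 w6=0 w2=1 w7=1 w4=1 w0=1 w5=0 w3=1 w1=0 w8=0 w9=0 clk=1
t4.Δ2 w6=0 w2=1 w7=1 w4=1 w0=0 w5=0 w3=1 w1=0 w8=0 w9=0 clk=1
t4.Δ3 w6=0 w2=1 w7=1 w4=1 w0=0 w5=0 w3=0 w1=0 w8=0 w9=0 clk=1
t4.Δ4 w6=0 w2=1 w7=1 w4=0 w0=0 w5=0 w3=0 w1=0 w8=0 w9=0 clk=1
t4.Δ5 w6=0 w2=0 w7=1 w4=0 w0=0 w5=0 w3=0 w1=0 w8=0 w9=0 clk=1
t5.Δ0 w6=0 w2=0 w7=1 w4=0 w0=0 w5=0 w3=0 w1=0 w8=0 w9=0 clk=1
t5.Δ1 w6=0 w2=0 w7=1 w4=0 w0=0 w5=0 w3=0 w1=0 w8=0 w9=0 clk=0
t6.Δ0 w6=0 w2=0 w7=1 w4=0 w0=0 w5=0 w3=0 w1=0 w8=0 w9=0 clk=0
t6.Δ1 w6=0 w2=0 w7=1 w4=0 w0=0 w5=0 w3=0 w1=0 w8=0 w9=0 clk=1
t6.Δ2 w6=0 w2=0 w7=0 w4=0 w0=1 w5=0 w3=0 w1=0 w8=0 w9=0 clk=1
t6.Δ3 w6=0 w2=0 w7=0 w4=0 w0=1 w5=0 w3=1 w1=0 w8=0 w9=0 clk=1
t6.Δ4 w6=0 w2=0 w7=0 w4=1 w0=1 w5=0 w3=1 w1=0 w8=0 w9=0 clk=1
t6.Δ5 w6=0 w2=1 w7=0 w4=1 w0=1 w5=0 w3=1 w1=0 w8=0 w9=0 clk=1
t7.Δ0 w6=0 w2=1 w7=0 w4=1 w0=1 w5=0 w3=1 w1=0 w8=0 w9=0 clk=1
t7.Δ1 w6=0 w2=1 w7=0 w4=1 w0=1 w5=0 w3=1 w1=0 w8=0 w9=0 clk=0

0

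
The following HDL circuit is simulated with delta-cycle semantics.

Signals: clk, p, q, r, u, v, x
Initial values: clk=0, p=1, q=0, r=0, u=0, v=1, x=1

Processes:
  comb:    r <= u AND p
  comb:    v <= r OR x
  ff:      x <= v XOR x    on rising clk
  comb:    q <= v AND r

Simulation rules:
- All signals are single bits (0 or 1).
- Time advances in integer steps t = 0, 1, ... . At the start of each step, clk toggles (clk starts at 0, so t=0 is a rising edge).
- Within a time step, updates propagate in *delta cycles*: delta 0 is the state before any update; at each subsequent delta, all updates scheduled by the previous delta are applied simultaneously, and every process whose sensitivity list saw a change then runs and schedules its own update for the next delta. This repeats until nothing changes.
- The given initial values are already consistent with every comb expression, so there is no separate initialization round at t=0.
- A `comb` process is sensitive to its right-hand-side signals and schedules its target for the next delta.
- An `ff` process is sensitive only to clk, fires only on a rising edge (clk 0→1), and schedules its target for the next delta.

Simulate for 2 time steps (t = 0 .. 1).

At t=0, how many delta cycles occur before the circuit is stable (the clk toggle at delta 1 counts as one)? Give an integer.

3

t=0 Δ0: p=1 r=0 v=1 x=1 clk=0 u=0 q=0
  Δ1: clk:0→1
  Δ2: x:1→0
  Δ3: v:1→0
  (3Δ to stable)
t=1 Δ0: p=1 r=0 v=0 x=0 clk=1 u=0 q=0
  Δ1: clk:1→0
  (1Δ to stable)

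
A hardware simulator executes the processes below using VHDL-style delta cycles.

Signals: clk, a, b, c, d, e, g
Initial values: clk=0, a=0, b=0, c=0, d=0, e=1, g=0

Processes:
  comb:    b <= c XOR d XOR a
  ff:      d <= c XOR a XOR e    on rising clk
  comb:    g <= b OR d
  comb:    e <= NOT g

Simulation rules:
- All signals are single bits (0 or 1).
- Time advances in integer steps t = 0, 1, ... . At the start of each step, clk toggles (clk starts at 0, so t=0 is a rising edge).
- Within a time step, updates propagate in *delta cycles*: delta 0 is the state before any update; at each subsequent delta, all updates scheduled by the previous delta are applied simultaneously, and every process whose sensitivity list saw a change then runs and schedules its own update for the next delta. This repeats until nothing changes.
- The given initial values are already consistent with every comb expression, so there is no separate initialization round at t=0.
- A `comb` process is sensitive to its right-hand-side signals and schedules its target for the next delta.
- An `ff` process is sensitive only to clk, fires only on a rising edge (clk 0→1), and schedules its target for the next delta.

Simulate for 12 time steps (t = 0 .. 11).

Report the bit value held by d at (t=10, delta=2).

0

t0.Δ0 b=0 e=1 d=0 c=0 g=0 a=0 clk=0
t0.Δ1 b=0 e=1 d=0 c=0 g=0 a=0 clk=1
t0.Δ2 b=0 e=1 d=1 c=0 g=0 a=0 clk=1
t0.Δ3 b=1 e=1 d=1 c=0 g=1 a=0 clk=1
t0.Δ4 b=1 e=0 d=1 c=0 g=1 a=0 clk=1
t1.Δ0 b=1 e=0 d=1 c=0 g=1 a=0 clk=1
t1.Δ1 b=1 e=0 d=1 c=0 g=1 a=0 clk=0
t2.Δ0 b=1 e=0 d=1 c=0 g=1 a=0 clk=0
t2.Δ1 b=1 e=0 d=1 c=0 g=1 a=0 clk=1
t2.Δ2 b=1 e=0 d=0 c=0 g=1 a=0 clk=1
t2.Δ3 b=0 e=0 d=0 c=0 g=1 a=0 clk=1
t2.Δ4 b=0 e=0 d=0 c=0 g=0 a=0 clk=1
t2.Δ5 b=0 e=1 d=0 c=0 g=0 a=0 clk=1
t3.Δ0 b=0 e=1 d=0 c=0 g=0 a=0 clk=1
t3.Δ1 b=0 e=1 d=0 c=0 g=0 a=0 clk=0
t4.Δ0 b=0 e=1 d=0 c=0 g=0 a=0 clk=0
t4.Δ1 b=0 e=1 d=0 c=0 g=0 a=0 clk=1
t4.Δ2 b=0 e=1 d=1 c=0 g=0 a=0 clk=1
t4.Δ3 b=1 e=1 d=1 c=0 g=1 a=0 clk=1
t4.Δ4 b=1 e=0 d=1 c=0 g=1 a=0 clk=1
t5.Δ0 b=1 e=0 d=1 c=0 g=1 a=0 clk=1
t5.Δ1 b=1 e=0 d=1 c=0 g=1 a=0 clk=0
t6.Δ0 b=1 e=0 d=1 c=0 g=1 a=0 clk=0
t6.Δ1 b=1 e=0 d=1 c=0 g=1 a=0 clk=1
t6.Δ2 b=1 e=0 d=0 c=0 g=1 a=0 clk=1
t6.Δ3 b=0 e=0 d=0 c=0 g=1 a=0 clk=1
t6.Δ4 b=0 e=0 d=0 c=0 g=0 a=0 clk=1
t6.Δ5 b=0 e=1 d=0 c=0 g=0 a=0 clk=1
t7.Δ0 b=0 e=1 d=0 c=0 g=0 a=0 clk=1
t7.Δ1 b=0 e=1 d=0 c=0 g=0 a=0 clk=0
t8.Δ0 b=0 e=1 d=0 c=0 g=0 a=0 clk=0
t8.Δ1 b=0 e=1 d=0 c=0 g=0 a=0 clk=1
t8.Δ2 b=0 e=1 d=1 c=0 g=0 a=0 clk=1
t8.Δ3 b=1 e=1 d=1 c=0 g=1 a=0 clk=1
t8.Δ4 b=1 e=0 d=1 c=0 g=1 a=0 clk=1
t9.Δ0 b=1 e=0 d=1 c=0 g=1 a=0 clk=1
t9.Δ1 b=1 e=0 d=1 c=0 g=1 a=0 clk=0
t10.Δ0 b=1 e=0 d=1 c=0 g=1 a=0 clk=0
t10.Δ1 b=1 e=0 d=1 c=0 g=1 a=0 clk=1
t10.Δ2 b=1 e=0 d=0 c=0 g=1 a=0 clk=1
t10.Δ3 b=0 e=0 d=0 c=0 g=1 a=0 clk=1
t10.Δ4 b=0 e=0 d=0 c=0 g=0 a=0 clk=1
t10.Δ5 b=0 e=1 d=0 c=0 g=0 a=0 clk=1
t11.Δ0 b=0 e=1 d=0 c=0 g=0 a=0 clk=1
t11.Δ1 b=0 e=1 d=0 c=0 g=0 a=0 clk=0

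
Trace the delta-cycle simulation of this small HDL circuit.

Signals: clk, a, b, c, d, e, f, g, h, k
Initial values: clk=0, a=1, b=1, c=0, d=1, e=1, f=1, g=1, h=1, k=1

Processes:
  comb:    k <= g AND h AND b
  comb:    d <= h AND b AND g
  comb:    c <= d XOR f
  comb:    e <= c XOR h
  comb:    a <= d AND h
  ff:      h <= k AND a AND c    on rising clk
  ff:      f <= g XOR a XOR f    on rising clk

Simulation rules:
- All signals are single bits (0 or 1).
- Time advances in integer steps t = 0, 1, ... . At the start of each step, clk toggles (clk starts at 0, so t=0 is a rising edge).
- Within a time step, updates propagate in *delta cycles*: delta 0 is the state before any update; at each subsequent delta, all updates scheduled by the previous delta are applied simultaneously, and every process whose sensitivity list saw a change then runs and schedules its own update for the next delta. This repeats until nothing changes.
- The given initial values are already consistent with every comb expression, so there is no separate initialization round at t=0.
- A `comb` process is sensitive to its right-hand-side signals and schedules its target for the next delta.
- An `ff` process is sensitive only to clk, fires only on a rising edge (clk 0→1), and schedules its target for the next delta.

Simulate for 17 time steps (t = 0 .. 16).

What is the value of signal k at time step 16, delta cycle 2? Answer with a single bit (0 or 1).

0

t0.Δ0 e=1 clk=0 a=1 k=1 c=0 f=1 b=1 h=1 d=1 g=1
t0.Δ1 e=1 clk=1 a=1 k=1 c=0 f=1 b=1 h=1 d=1 g=1
t0.Δ2 e=1 clk=1 a=1 k=1 c=0 f=1 b=1 h=0 d=1 g=1
t0.Δ3 e=0 clk=1 a=0 k=0 c=0 f=1 b=1 h=0 d=0 g=1
t0.Δ4 e=0 clk=1 a=0 k=0 c=1 f=1 b=1 h=0 d=0 g=1
t0.Δ5 e=1 clk=1 a=0 k=0 c=1 f=1 b=1 h=0 d=0 g=1
t1.Δ0 e=1 clk=1 a=0 k=0 c=1 f=1 b=1 h=0 d=0 g=1
t1.Δ1 e=1 clk=0 a=0 k=0 c=1 f=1 b=1 h=0 d=0 g=1
t2.Δ0 e=1 clk=0 a=0 k=0 c=1 f=1 b=1 h=0 d=0 g=1
t2.Δ1 e=1 clk=1 a=0 k=0 c=1 f=1 b=1 h=0 d=0 g=1
t2.Δ2 e=1 clk=1 a=0 k=0 c=1 f=0 b=1 h=0 d=0 g=1
t2.Δ3 e=1 clk=1 a=0 k=0 c=0 f=0 b=1 h=0 d=0 g=1
t2.Δ4 e=0 clk=1 a=0 k=0 c=0 f=0 b=1 h=0 d=0 g=1
t3.Δ0 e=0 clk=1 a=0 k=0 c=0 f=0 b=1 h=0 d=0 g=1
t3.Δ1 e=0 clk=0 a=0 k=0 c=0 f=0 b=1 h=0 d=0 g=1
t4.Δ0 e=0 clk=0 a=0 k=0 c=0 f=0 b=1 h=0 d=0 g=1
t4.Δ1 e=0 clk=1 a=0 k=0 c=0 f=0 b=1 h=0 d=0 g=1
t4.Δ2 e=0 clk=1 a=0 k=0 c=0 f=1 b=1 h=0 d=0 g=1
t4.Δ3 e=0 clk=1 a=0 k=0 c=1 f=1 b=1 h=0 d=0 g=1
t4.Δ4 e=1 clk=1 a=0 k=0 c=1 f=1 b=1 h=0 d=0 g=1
t5.Δ0 e=1 clk=1 a=0 k=0 c=1 f=1 b=1 h=0 d=0 g=1
t5.Δ1 e=1 clk=0 a=0 k=0 c=1 f=1 b=1 h=0 d=0 g=1
t6.Δ0 e=1 clk=0 a=0 k=0 c=1 f=1 b=1 h=0 d=0 g=1
t6.Δ1 e=1 clk=1 a=0 k=0 c=1 f=1 b=1 h=0 d=0 g=1
t6.Δ2 e=1 clk=1 a=0 k=0 c=1 f=0 b=1 h=0 d=0 g=1
t6.Δ3 e=1 clk=1 a=0 k=0 c=0 f=0 b=1 h=0 d=0 g=1
t6.Δ4 e=0 clk=1 a=0 k=0 c=0 f=0 b=1 h=0 d=0 g=1
t7.Δ0 e=0 clk=1 a=0 k=0 c=0 f=0 b=1 h=0 d=0 g=1
t7.Δ1 e=0 clk=0 a=0 k=0 c=0 f=0 b=1 h=0 d=0 g=1
t8.Δ0 e=0 clk=0 a=0 k=0 c=0 f=0 b=1 h=0 d=0 g=1
t8.Δ1 e=0 clk=1 a=0 k=0 c=0 f=0 b=1 h=0 d=0 g=1
t8.Δ2 e=0 clk=1 a=0 k=0 c=0 f=1 b=1 h=0 d=0 g=1
t8.Δ3 e=0 clk=1 a=0 k=0 c=1 f=1 b=1 h=0 d=0 g=1
t8.Δ4 e=1 clk=1 a=0 k=0 c=1 f=1 b=1 h=0 d=0 g=1
t9.Δ0 e=1 clk=1 a=0 k=0 c=1 f=1 b=1 h=0 d=0 g=1
t9.Δ1 e=1 clk=0 a=0 k=0 c=1 f=1 b=1 h=0 d=0 g=1
t10.Δ0 e=1 clk=0 a=0 k=0 c=1 f=1 b=1 h=0 d=0 g=1
t10.Δ1 e=1 clk=1 a=0 k=0 c=1 f=1 b=1 h=0 d=0 g=1
t10.Δ2 e=1 clk=1 a=0 k=0 c=1 f=0 b=1 h=0 d=0 g=1
t10.Δ3 e=1 clk=1 a=0 k=0 c=0 f=0 b=1 h=0 d=0 g=1
t10.Δ4 e=0 clk=1 a=0 k=0 c=0 f=0 b=1 h=0 d=0 g=1
t11.Δ0 e=0 clk=1 a=0 k=0 c=0 f=0 b=1 h=0 d=0 g=1
t11.Δ1 e=0 clk=0 a=0 k=0 c=0 f=0 b=1 h=0 d=0 g=1
t12.Δ0 e=0 clk=0 a=0 k=0 c=0 f=0 b=1 h=0 d=0 g=1
t12.Δ1 e=0 clk=1 a=0 k=0 c=0 f=0 b=1 h=0 d=0 g=1
t12.Δ2 e=0 clk=1 a=0 k=0 c=0 f=1 b=1 h=0 d=0 g=1
t12.Δ3 e=0 clk=1 a=0 k=0 c=1 f=1 b=1 h=0 d=0 g=1
t12.Δ4 e=1 clk=1 a=0 k=0 c=1 f=1 b=1 h=0 d=0 g=1
t13.Δ0 e=1 clk=1 a=0 k=0 c=1 f=1 b=1 h=0 d=0 g=1
t13.Δ1 e=1 clk=0 a=0 k=0 c=1 f=1 b=1 h=0 d=0 g=1
t14.Δ0 e=1 clk=0 a=0 k=0 c=1 f=1 b=1 h=0 d=0 g=1
t14.Δ1 e=1 clk=1 a=0 k=0 c=1 f=1 b=1 h=0 d=0 g=1
t14.Δ2 e=1 clk=1 a=0 k=0 c=1 f=0 b=1 h=0 d=0 g=1
t14.Δ3 e=1 clk=1 a=0 k=0 c=0 f=0 b=1 h=0 d=0 g=1
t14.Δ4 e=0 clk=1 a=0 k=0 c=0 f=0 b=1 h=0 d=0 g=1
t15.Δ0 e=0 clk=1 a=0 k=0 c=0 f=0 b=1 h=0 d=0 g=1
t15.Δ1 e=0 clk=0 a=0 k=0 c=0 f=0 b=1 h=0 d=0 g=1
t16.Δ0 e=0 clk=0 a=0 k=0 c=0 f=0 b=1 h=0 d=0 g=1
t16.Δ1 e=0 clk=1 a=0 k=0 c=0 f=0 b=1 h=0 d=0 g=1
t16.Δ2 e=0 clk=1 a=0 k=0 c=0 f=1 b=1 h=0 d=0 g=1
t16.Δ3 e=0 clk=1 a=0 k=0 c=1 f=1 b=1 h=0 d=0 g=1
t16.Δ4 e=1 clk=1 a=0 k=0 c=1 f=1 b=1 h=0 d=0 g=1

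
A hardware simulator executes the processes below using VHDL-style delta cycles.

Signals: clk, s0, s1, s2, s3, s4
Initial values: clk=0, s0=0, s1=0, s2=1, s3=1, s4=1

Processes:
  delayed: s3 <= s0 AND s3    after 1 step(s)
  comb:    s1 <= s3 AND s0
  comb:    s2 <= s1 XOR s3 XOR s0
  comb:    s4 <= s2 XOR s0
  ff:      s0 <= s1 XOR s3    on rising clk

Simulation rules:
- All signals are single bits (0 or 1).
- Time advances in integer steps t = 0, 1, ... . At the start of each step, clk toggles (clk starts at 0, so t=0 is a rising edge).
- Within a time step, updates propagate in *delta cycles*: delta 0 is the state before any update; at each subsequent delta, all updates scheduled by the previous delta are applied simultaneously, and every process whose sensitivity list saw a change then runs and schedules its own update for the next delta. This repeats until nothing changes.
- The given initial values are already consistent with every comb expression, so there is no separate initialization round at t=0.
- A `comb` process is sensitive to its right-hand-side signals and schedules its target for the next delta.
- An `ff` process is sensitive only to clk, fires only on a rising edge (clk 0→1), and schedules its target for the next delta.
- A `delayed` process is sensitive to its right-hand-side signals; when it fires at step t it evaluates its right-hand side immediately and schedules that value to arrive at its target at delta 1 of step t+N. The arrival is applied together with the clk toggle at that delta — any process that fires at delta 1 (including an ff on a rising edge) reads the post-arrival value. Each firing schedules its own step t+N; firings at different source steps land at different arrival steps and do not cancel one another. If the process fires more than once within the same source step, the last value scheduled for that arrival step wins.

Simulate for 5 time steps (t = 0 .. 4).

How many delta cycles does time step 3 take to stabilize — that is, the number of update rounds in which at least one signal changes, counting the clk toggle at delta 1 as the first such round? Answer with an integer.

3

t=0 Δ0: s0=0 s4=1 s1=0 s3=1 s2=1 clk=0
  Δ1: clk:0→1
  Δ2: s0:0→1
  Δ3: s4:1→0, s1:0→1, s2:1→0
  Δ4: s4:0→1, s2:0→1
  Δ5: s4:1→0
  (5Δ to stable)
t=1 Δ0: s0=1 s4=0 s1=1 s3=1 s2=1 clk=1
  Δ1: clk:1→0
  (1Δ to stable)
t=2 Δ0: s0=1 s4=0 s1=1 s3=1 s2=1 clk=0
  Δ1: clk:0→1
  Δ2: s0:1→0
  Δ3: s4:0→1, s1:1→0, s2:1→0
  Δ4: s4:1→0, s2:0→1
  Δ5: s4:0→1
  (5Δ to stable)
t=3 Δ0: s0=0 s4=1 s1=0 s3=1 s2=1 clk=1
  Δ1: s3:1→0, clk:1→0
  Δ2: s2:1→0
  Δ3: s4:1→0
  (3Δ to stable)
t=4 Δ0: s0=0 s4=0 s1=0 s3=0 s2=0 clk=0
  Δ1: clk:0→1
  (1Δ to stable)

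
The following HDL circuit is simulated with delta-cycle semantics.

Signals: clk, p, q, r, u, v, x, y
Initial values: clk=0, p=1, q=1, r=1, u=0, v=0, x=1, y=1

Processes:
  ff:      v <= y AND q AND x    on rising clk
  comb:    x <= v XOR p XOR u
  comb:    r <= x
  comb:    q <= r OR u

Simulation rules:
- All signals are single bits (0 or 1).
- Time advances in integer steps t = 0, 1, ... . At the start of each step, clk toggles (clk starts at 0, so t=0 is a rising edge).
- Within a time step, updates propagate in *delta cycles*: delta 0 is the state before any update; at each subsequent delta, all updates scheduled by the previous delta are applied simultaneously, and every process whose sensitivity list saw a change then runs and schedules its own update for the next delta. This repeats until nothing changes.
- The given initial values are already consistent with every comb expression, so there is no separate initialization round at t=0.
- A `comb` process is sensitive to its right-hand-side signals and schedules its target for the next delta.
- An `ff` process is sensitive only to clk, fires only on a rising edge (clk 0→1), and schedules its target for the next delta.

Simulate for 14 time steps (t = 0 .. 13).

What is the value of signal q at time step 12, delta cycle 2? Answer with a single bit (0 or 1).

t0.Δ0 u=0 q=1 p=1 x=1 y=1 v=0 clk=0 r=1
t0.Δ1 u=0 q=1 p=1 x=1 y=1 v=0 clk=1 r=1
t0.Δ2 u=0 q=1 p=1 x=1 y=1 v=1 clk=1 r=1
t0.Δ3 u=0 q=1 p=1 x=0 y=1 v=1 clk=1 r=1
t0.Δ4 u=0 q=1 p=1 x=0 y=1 v=1 clk=1 r=0
t0.Δ5 u=0 q=0 p=1 x=0 y=1 v=1 clk=1 r=0
t1.Δ0 u=0 q=0 p=1 x=0 y=1 v=1 clk=1 r=0
t1.Δ1 u=0 q=0 p=1 x=0 y=1 v=1 clk=0 r=0
t2.Δ0 u=0 q=0 p=1 x=0 y=1 v=1 clk=0 r=0
t2.Δ1 u=0 q=0 p=1 x=0 y=1 v=1 clk=1 r=0
t2.Δ2 u=0 q=0 p=1 x=0 y=1 v=0 clk=1 r=0
t2.Δ3 u=0 q=0 p=1 x=1 y=1 v=0 clk=1 r=0
t2.Δ4 u=0 q=0 p=1 x=1 y=1 v=0 clk=1 r=1
t2.Δ5 u=0 q=1 p=1 x=1 y=1 v=0 clk=1 r=1
t3.Δ0 u=0 q=1 p=1 x=1 y=1 v=0 clk=1 r=1
t3.Δ1 u=0 q=1 p=1 x=1 y=1 v=0 clk=0 r=1
t4.Δ0 u=0 q=1 p=1 x=1 y=1 v=0 clk=0 r=1
t4.Δ1 u=0 q=1 p=1 x=1 y=1 v=0 clk=1 r=1
t4.Δ2 u=0 q=1 p=1 x=1 y=1 v=1 clk=1 r=1
t4.Δ3 u=0 q=1 p=1 x=0 y=1 v=1 clk=1 r=1
t4.Δ4 u=0 q=1 p=1 x=0 y=1 v=1 clk=1 r=0
t4.Δ5 u=0 q=0 p=1 x=0 y=1 v=1 clk=1 r=0
t5.Δ0 u=0 q=0 p=1 x=0 y=1 v=1 clk=1 r=0
t5.Δ1 u=0 q=0 p=1 x=0 y=1 v=1 clk=0 r=0
t6.Δ0 u=0 q=0 p=1 x=0 y=1 v=1 clk=0 r=0
t6.Δ1 u=0 q=0 p=1 x=0 y=1 v=1 clk=1 r=0
t6.Δ2 u=0 q=0 p=1 x=0 y=1 v=0 clk=1 r=0
t6.Δ3 u=0 q=0 p=1 x=1 y=1 v=0 clk=1 r=0
t6.Δ4 u=0 q=0 p=1 x=1 y=1 v=0 clk=1 r=1
t6.Δ5 u=0 q=1 p=1 x=1 y=1 v=0 clk=1 r=1
t7.Δ0 u=0 q=1 p=1 x=1 y=1 v=0 clk=1 r=1
t7.Δ1 u=0 q=1 p=1 x=1 y=1 v=0 clk=0 r=1
t8.Δ0 u=0 q=1 p=1 x=1 y=1 v=0 clk=0 r=1
t8.Δ1 u=0 q=1 p=1 x=1 y=1 v=0 clk=1 r=1
t8.Δ2 u=0 q=1 p=1 x=1 y=1 v=1 clk=1 r=1
t8.Δ3 u=0 q=1 p=1 x=0 y=1 v=1 clk=1 r=1
t8.Δ4 u=0 q=1 p=1 x=0 y=1 v=1 clk=1 r=0
t8.Δ5 u=0 q=0 p=1 x=0 y=1 v=1 clk=1 r=0
t9.Δ0 u=0 q=0 p=1 x=0 y=1 v=1 clk=1 r=0
t9.Δ1 u=0 q=0 p=1 x=0 y=1 v=1 clk=0 r=0
t10.Δ0 u=0 q=0 p=1 x=0 y=1 v=1 clk=0 r=0
t10.Δ1 u=0 q=0 p=1 x=0 y=1 v=1 clk=1 r=0
t10.Δ2 u=0 q=0 p=1 x=0 y=1 v=0 clk=1 r=0
t10.Δ3 u=0 q=0 p=1 x=1 y=1 v=0 clk=1 r=0
t10.Δ4 u=0 q=0 p=1 x=1 y=1 v=0 clk=1 r=1
t10.Δ5 u=0 q=1 p=1 x=1 y=1 v=0 clk=1 r=1
t11.Δ0 u=0 q=1 p=1 x=1 y=1 v=0 clk=1 r=1
t11.Δ1 u=0 q=1 p=1 x=1 y=1 v=0 clk=0 r=1
t12.Δ0 u=0 q=1 p=1 x=1 y=1 v=0 clk=0 r=1
t12.Δ1 u=0 q=1 p=1 x=1 y=1 v=0 clk=1 r=1
t12.Δ2 u=0 q=1 p=1 x=1 y=1 v=1 clk=1 r=1
t12.Δ3 u=0 q=1 p=1 x=0 y=1 v=1 clk=1 r=1
t12.Δ4 u=0 q=1 p=1 x=0 y=1 v=1 clk=1 r=0
t12.Δ5 u=0 q=0 p=1 x=0 y=1 v=1 clk=1 r=0
t13.Δ0 u=0 q=0 p=1 x=0 y=1 v=1 clk=1 r=0
t13.Δ1 u=0 q=0 p=1 x=0 y=1 v=1 clk=0 r=0

1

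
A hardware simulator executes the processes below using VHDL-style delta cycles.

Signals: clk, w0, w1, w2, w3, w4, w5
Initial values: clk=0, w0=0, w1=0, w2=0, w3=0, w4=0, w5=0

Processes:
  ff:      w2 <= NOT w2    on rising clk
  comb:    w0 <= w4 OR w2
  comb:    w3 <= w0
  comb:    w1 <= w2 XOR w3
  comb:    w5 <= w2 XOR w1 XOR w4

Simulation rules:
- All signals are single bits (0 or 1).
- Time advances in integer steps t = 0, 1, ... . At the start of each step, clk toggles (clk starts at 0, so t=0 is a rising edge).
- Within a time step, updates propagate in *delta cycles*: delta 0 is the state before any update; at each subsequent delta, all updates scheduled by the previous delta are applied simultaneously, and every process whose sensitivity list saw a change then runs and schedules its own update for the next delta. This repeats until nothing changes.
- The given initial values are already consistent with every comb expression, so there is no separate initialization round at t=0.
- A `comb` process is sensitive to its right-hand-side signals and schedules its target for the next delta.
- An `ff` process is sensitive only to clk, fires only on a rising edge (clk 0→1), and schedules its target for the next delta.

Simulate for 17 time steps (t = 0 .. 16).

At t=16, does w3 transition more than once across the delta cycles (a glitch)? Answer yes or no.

no

t0.Δ0 w5=0 w2=0 clk=0 w0=0 w4=0 w3=0 w1=0
t0.Δ1 w5=0 w2=0 clk=1 w0=0 w4=0 w3=0 w1=0
t0.Δ2 w5=0 w2=1 clk=1 w0=0 w4=0 w3=0 w1=0
t0.Δ3 w5=1 w2=1 clk=1 w0=1 w4=0 w3=0 w1=1
t0.Δ4 w5=0 w2=1 clk=1 w0=1 w4=0 w3=1 w1=1
t0.Δ5 w5=0 w2=1 clk=1 w0=1 w4=0 w3=1 w1=0
t0.Δ6 w5=1 w2=1 clk=1 w0=1 w4=0 w3=1 w1=0
t1.Δ0 w5=1 w2=1 clk=1 w0=1 w4=0 w3=1 w1=0
t1.Δ1 w5=1 w2=1 clk=0 w0=1 w4=0 w3=1 w1=0
t2.Δ0 w5=1 w2=1 clk=0 w0=1 w4=0 w3=1 w1=0
t2.Δ1 w5=1 w2=1 clk=1 w0=1 w4=0 w3=1 w1=0
t2.Δ2 w5=1 w2=0 clk=1 w0=1 w4=0 w3=1 w1=0
t2.Δ3 w5=0 w2=0 clk=1 w0=0 w4=0 w3=1 w1=1
t2.Δ4 w5=1 w2=0 clk=1 w0=0 w4=0 w3=0 w1=1
t2.Δ5 w5=1 w2=0 clk=1 w0=0 w4=0 w3=0 w1=0
t2.Δ6 w5=0 w2=0 clk=1 w0=0 w4=0 w3=0 w1=0
t3.Δ0 w5=0 w2=0 clk=1 w0=0 w4=0 w3=0 w1=0
t3.Δ1 w5=0 w2=0 clk=0 w0=0 w4=0 w3=0 w1=0
t4.Δ0 w5=0 w2=0 clk=0 w0=0 w4=0 w3=0 w1=0
t4.Δ1 w5=0 w2=0 clk=1 w0=0 w4=0 w3=0 w1=0
t4.Δ2 w5=0 w2=1 clk=1 w0=0 w4=0 w3=0 w1=0
t4.Δ3 w5=1 w2=1 clk=1 w0=1 w4=0 w3=0 w1=1
t4.Δ4 w5=0 w2=1 clk=1 w0=1 w4=0 w3=1 w1=1
t4.Δ5 w5=0 w2=1 clk=1 w0=1 w4=0 w3=1 w1=0
t4.Δ6 w5=1 w2=1 clk=1 w0=1 w4=0 w3=1 w1=0
t5.Δ0 w5=1 w2=1 clk=1 w0=1 w4=0 w3=1 w1=0
t5.Δ1 w5=1 w2=1 clk=0 w0=1 w4=0 w3=1 w1=0
t6.Δ0 w5=1 w2=1 clk=0 w0=1 w4=0 w3=1 w1=0
t6.Δ1 w5=1 w2=1 clk=1 w0=1 w4=0 w3=1 w1=0
t6.Δ2 w5=1 w2=0 clk=1 w0=1 w4=0 w3=1 w1=0
t6.Δ3 w5=0 w2=0 clk=1 w0=0 w4=0 w3=1 w1=1
t6.Δ4 w5=1 w2=0 clk=1 w0=0 w4=0 w3=0 w1=1
t6.Δ5 w5=1 w2=0 clk=1 w0=0 w4=0 w3=0 w1=0
t6.Δ6 w5=0 w2=0 clk=1 w0=0 w4=0 w3=0 w1=0
t7.Δ0 w5=0 w2=0 clk=1 w0=0 w4=0 w3=0 w1=0
t7.Δ1 w5=0 w2=0 clk=0 w0=0 w4=0 w3=0 w1=0
t8.Δ0 w5=0 w2=0 clk=0 w0=0 w4=0 w3=0 w1=0
t8.Δ1 w5=0 w2=0 clk=1 w0=0 w4=0 w3=0 w1=0
t8.Δ2 w5=0 w2=1 clk=1 w0=0 w4=0 w3=0 w1=0
t8.Δ3 w5=1 w2=1 clk=1 w0=1 w4=0 w3=0 w1=1
t8.Δ4 w5=0 w2=1 clk=1 w0=1 w4=0 w3=1 w1=1
t8.Δ5 w5=0 w2=1 clk=1 w0=1 w4=0 w3=1 w1=0
t8.Δ6 w5=1 w2=1 clk=1 w0=1 w4=0 w3=1 w1=0
t9.Δ0 w5=1 w2=1 clk=1 w0=1 w4=0 w3=1 w1=0
t9.Δ1 w5=1 w2=1 clk=0 w0=1 w4=0 w3=1 w1=0
t10.Δ0 w5=1 w2=1 clk=0 w0=1 w4=0 w3=1 w1=0
t10.Δ1 w5=1 w2=1 clk=1 w0=1 w4=0 w3=1 w1=0
t10.Δ2 w5=1 w2=0 clk=1 w0=1 w4=0 w3=1 w1=0
t10.Δ3 w5=0 w2=0 clk=1 w0=0 w4=0 w3=1 w1=1
t10.Δ4 w5=1 w2=0 clk=1 w0=0 w4=0 w3=0 w1=1
t10.Δ5 w5=1 w2=0 clk=1 w0=0 w4=0 w3=0 w1=0
t10.Δ6 w5=0 w2=0 clk=1 w0=0 w4=0 w3=0 w1=0
t11.Δ0 w5=0 w2=0 clk=1 w0=0 w4=0 w3=0 w1=0
t11.Δ1 w5=0 w2=0 clk=0 w0=0 w4=0 w3=0 w1=0
t12.Δ0 w5=0 w2=0 clk=0 w0=0 w4=0 w3=0 w1=0
t12.Δ1 w5=0 w2=0 clk=1 w0=0 w4=0 w3=0 w1=0
t12.Δ2 w5=0 w2=1 clk=1 w0=0 w4=0 w3=0 w1=0
t12.Δ3 w5=1 w2=1 clk=1 w0=1 w4=0 w3=0 w1=1
t12.Δ4 w5=0 w2=1 clk=1 w0=1 w4=0 w3=1 w1=1
t12.Δ5 w5=0 w2=1 clk=1 w0=1 w4=0 w3=1 w1=0
t12.Δ6 w5=1 w2=1 clk=1 w0=1 w4=0 w3=1 w1=0
t13.Δ0 w5=1 w2=1 clk=1 w0=1 w4=0 w3=1 w1=0
t13.Δ1 w5=1 w2=1 clk=0 w0=1 w4=0 w3=1 w1=0
t14.Δ0 w5=1 w2=1 clk=0 w0=1 w4=0 w3=1 w1=0
t14.Δ1 w5=1 w2=1 clk=1 w0=1 w4=0 w3=1 w1=0
t14.Δ2 w5=1 w2=0 clk=1 w0=1 w4=0 w3=1 w1=0
t14.Δ3 w5=0 w2=0 clk=1 w0=0 w4=0 w3=1 w1=1
t14.Δ4 w5=1 w2=0 clk=1 w0=0 w4=0 w3=0 w1=1
t14.Δ5 w5=1 w2=0 clk=1 w0=0 w4=0 w3=0 w1=0
t14.Δ6 w5=0 w2=0 clk=1 w0=0 w4=0 w3=0 w1=0
t15.Δ0 w5=0 w2=0 clk=1 w0=0 w4=0 w3=0 w1=0
t15.Δ1 w5=0 w2=0 clk=0 w0=0 w4=0 w3=0 w1=0
t16.Δ0 w5=0 w2=0 clk=0 w0=0 w4=0 w3=0 w1=0
t16.Δ1 w5=0 w2=0 clk=1 w0=0 w4=0 w3=0 w1=0
t16.Δ2 w5=0 w2=1 clk=1 w0=0 w4=0 w3=0 w1=0
t16.Δ3 w5=1 w2=1 clk=1 w0=1 w4=0 w3=0 w1=1
t16.Δ4 w5=0 w2=1 clk=1 w0=1 w4=0 w3=1 w1=1
t16.Δ5 w5=0 w2=1 clk=1 w0=1 w4=0 w3=1 w1=0
t16.Δ6 w5=1 w2=1 clk=1 w0=1 w4=0 w3=1 w1=0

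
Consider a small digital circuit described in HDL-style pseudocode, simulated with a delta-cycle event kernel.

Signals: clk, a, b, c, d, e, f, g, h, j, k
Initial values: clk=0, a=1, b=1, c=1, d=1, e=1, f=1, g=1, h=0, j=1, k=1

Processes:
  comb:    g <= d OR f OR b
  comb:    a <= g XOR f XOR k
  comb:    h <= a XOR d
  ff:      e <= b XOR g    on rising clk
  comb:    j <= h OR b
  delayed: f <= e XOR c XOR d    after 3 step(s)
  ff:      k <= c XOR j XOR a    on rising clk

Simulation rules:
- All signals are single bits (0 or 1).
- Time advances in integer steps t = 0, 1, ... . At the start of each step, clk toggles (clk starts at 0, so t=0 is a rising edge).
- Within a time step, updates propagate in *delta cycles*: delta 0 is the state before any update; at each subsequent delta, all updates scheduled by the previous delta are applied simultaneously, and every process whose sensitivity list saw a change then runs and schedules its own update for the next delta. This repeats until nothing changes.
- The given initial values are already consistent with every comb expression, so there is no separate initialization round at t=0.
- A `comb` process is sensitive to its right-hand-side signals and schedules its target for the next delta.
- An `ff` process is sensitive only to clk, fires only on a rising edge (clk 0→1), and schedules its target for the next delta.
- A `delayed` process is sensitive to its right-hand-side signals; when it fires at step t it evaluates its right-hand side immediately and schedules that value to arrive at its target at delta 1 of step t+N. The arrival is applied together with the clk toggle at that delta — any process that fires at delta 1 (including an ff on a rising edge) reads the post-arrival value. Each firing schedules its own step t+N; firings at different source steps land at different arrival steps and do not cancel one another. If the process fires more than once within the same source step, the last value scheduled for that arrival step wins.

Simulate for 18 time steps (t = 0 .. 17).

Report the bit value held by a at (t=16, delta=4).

t=0 Δ0: g=1 e=1 clk=0 j=1 c=1 k=1 h=0 b=1 d=1 a=1 f=1
  Δ1: clk:0→1
  Δ2: e:1→0
  (2Δ to stable)
t=1 Δ0: g=1 e=0 clk=1 j=1 c=1 k=1 h=0 b=1 d=1 a=1 f=1
  Δ1: clk:1→0
  (1Δ to stable)
t=2 Δ0: g=1 e=0 clk=0 j=1 c=1 k=1 h=0 b=1 d=1 a=1 f=1
  Δ1: clk:0→1
  (1Δ to stable)
t=3 Δ0: g=1 e=0 clk=1 j=1 c=1 k=1 h=0 b=1 d=1 a=1 f=1
  Δ1: clk:1→0, f:1→0
  Δ2: a:1→0
  Δ3: h:0→1
  (3Δ to stable)
t=4 Δ0: g=1 e=0 clk=0 j=1 c=1 k=1 h=1 b=1 d=1 a=0 f=0
  Δ1: clk:0→1
  Δ2: k:1→0
  Δ3: a:0→1
  Δ4: h:1→0
  (4Δ to stable)
t=5 Δ0: g=1 e=0 clk=1 j=1 c=1 k=0 h=0 b=1 d=1 a=1 f=0
  Δ1: clk:1→0
  (1Δ to stable)
t=6 Δ0: g=1 e=0 clk=0 j=1 c=1 k=0 h=0 b=1 d=1 a=1 f=0
  Δ1: clk:0→1
  Δ2: k:0→1
  Δ3: a:1→0
  Δ4: h:0→1
  (4Δ to stable)
t=7 Δ0: g=1 e=0 clk=1 j=1 c=1 k=1 h=1 b=1 d=1 a=0 f=0
  Δ1: clk:1→0
  (1Δ to stable)
t=8 Δ0: g=1 e=0 clk=0 j=1 c=1 k=1 h=1 b=1 d=1 a=0 f=0
  Δ1: clk:0→1
  Δ2: k:1→0
  Δ3: a:0→1
  Δ4: h:1→0
  (4Δ to stable)
t=9 Δ0: g=1 e=0 clk=1 j=1 c=1 k=0 h=0 b=1 d=1 a=1 f=0
  Δ1: clk:1→0
  (1Δ to stable)
t=10 Δ0: g=1 e=0 clk=0 j=1 c=1 k=0 h=0 b=1 d=1 a=1 f=0
  Δ1: clk:0→1
  Δ2: k:0→1
  Δ3: a:1→0
  Δ4: h:0→1
  (4Δ to stable)
t=11 Δ0: g=1 e=0 clk=1 j=1 c=1 k=1 h=1 b=1 d=1 a=0 f=0
  Δ1: clk:1→0
  (1Δ to stable)
t=12 Δ0: g=1 e=0 clk=0 j=1 c=1 k=1 h=1 b=1 d=1 a=0 f=0
  Δ1: clk:0→1
  Δ2: k:1→0
  Δ3: a:0→1
  Δ4: h:1→0
  (4Δ to stable)
t=13 Δ0: g=1 e=0 clk=1 j=1 c=1 k=0 h=0 b=1 d=1 a=1 f=0
  Δ1: clk:1→0
  (1Δ to stable)
t=14 Δ0: g=1 e=0 clk=0 j=1 c=1 k=0 h=0 b=1 d=1 a=1 f=0
  Δ1: clk:0→1
  Δ2: k:0→1
  Δ3: a:1→0
  Δ4: h:0→1
  (4Δ to stable)
t=15 Δ0: g=1 e=0 clk=1 j=1 c=1 k=1 h=1 b=1 d=1 a=0 f=0
  Δ1: clk:1→0
  (1Δ to stable)
t=16 Δ0: g=1 e=0 clk=0 j=1 c=1 k=1 h=1 b=1 d=1 a=0 f=0
  Δ1: clk:0→1
  Δ2: k:1→0
  Δ3: a:0→1
  Δ4: h:1→0
  (4Δ to stable)
t=17 Δ0: g=1 e=0 clk=1 j=1 c=1 k=0 h=0 b=1 d=1 a=1 f=0
  Δ1: clk:1→0
  (1Δ to stable)

1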